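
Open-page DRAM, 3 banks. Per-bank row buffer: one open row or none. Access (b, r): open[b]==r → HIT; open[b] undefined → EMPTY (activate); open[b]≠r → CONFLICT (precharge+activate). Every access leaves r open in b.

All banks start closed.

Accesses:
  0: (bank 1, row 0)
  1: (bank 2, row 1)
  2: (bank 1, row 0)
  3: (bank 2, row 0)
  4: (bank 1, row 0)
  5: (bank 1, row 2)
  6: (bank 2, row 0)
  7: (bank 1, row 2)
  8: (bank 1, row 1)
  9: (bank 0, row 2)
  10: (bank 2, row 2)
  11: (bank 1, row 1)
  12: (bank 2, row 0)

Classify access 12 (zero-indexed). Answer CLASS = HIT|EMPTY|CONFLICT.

#0 (1,0) E
#1 (2,1) E
#2 (1,0) H  (was 0)
#3 (2,0) C  (was 1)
#4 (1,0) H  (was 0)
#5 (1,2) C  (was 0)
#6 (2,0) H  (was 0)
#7 (1,2) H  (was 2)
#8 (1,1) C  (was 2)
#9 (0,2) E
#10 (2,2) C  (was 0)
#11 (1,1) H  (was 1)
#12 (2,0) C  (was 2)

CLASS = CONFLICT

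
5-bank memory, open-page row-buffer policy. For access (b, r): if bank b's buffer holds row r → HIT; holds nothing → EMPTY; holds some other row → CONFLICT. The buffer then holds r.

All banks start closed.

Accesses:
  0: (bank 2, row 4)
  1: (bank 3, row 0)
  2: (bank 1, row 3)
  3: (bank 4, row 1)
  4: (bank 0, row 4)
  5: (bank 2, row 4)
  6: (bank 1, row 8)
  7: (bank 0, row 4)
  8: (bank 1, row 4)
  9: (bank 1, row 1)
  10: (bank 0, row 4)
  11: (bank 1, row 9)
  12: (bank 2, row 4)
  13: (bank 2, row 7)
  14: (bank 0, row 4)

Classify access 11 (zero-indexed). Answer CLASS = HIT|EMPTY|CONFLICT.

  [0] b2 r4: no row ⇒ E
  [1] b3 r0: no row ⇒ E
  [2] b1 r3: no row ⇒ E
  [3] b4 r1: no row ⇒ E
  [4] b0 r4: no row ⇒ E
  [5] b2 r4: had r4 ⇒ H
  [6] b1 r8: had r3 ⇒ C
  [7] b0 r4: had r4 ⇒ H
  [8] b1 r4: had r8 ⇒ C
  [9] b1 r1: had r4 ⇒ C
  [10] b0 r4: had r4 ⇒ H
  [11] b1 r9: had r1 ⇒ C
  [12] b2 r4: had r4 ⇒ H
  [13] b2 r7: had r4 ⇒ C
  [14] b0 r4: had r4 ⇒ H

CLASS = CONFLICT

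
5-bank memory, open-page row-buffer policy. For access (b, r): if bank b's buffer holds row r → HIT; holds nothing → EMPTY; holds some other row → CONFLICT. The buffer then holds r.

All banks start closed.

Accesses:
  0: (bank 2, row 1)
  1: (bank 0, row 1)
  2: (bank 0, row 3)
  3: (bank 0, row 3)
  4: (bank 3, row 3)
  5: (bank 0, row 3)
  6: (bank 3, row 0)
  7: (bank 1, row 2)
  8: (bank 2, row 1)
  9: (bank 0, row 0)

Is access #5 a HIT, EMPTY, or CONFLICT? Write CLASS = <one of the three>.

step 0: bank2 None->1 [EMPTY]
step 1: bank0 None->1 [EMPTY]
step 2: bank0 1->3 [CONFLICT]
step 3: bank0 3->3 [HIT]
step 4: bank3 None->3 [EMPTY]
step 5: bank0 3->3 [HIT]
step 6: bank3 3->0 [CONFLICT]
step 7: bank1 None->2 [EMPTY]
step 8: bank2 1->1 [HIT]
step 9: bank0 3->0 [CONFLICT]

CLASS = HIT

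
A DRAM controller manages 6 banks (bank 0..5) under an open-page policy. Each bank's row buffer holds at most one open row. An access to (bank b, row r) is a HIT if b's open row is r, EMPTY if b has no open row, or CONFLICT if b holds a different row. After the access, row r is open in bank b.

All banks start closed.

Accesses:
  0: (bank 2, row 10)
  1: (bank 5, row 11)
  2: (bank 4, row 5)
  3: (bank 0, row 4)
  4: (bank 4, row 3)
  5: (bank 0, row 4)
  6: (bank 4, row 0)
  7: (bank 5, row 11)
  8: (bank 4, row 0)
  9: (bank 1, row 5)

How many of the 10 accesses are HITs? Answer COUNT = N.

  [0] b2 r10: no row ⇒ E
  [1] b5 r11: no row ⇒ E
  [2] b4 r5: no row ⇒ E
  [3] b0 r4: no row ⇒ E
  [4] b4 r3: had r5 ⇒ C
  [5] b0 r4: had r4 ⇒ H
  [6] b4 r0: had r3 ⇒ C
  [7] b5 r11: had r11 ⇒ H
  [8] b4 r0: had r0 ⇒ H
  [9] b1 r5: no row ⇒ E

COUNT = 3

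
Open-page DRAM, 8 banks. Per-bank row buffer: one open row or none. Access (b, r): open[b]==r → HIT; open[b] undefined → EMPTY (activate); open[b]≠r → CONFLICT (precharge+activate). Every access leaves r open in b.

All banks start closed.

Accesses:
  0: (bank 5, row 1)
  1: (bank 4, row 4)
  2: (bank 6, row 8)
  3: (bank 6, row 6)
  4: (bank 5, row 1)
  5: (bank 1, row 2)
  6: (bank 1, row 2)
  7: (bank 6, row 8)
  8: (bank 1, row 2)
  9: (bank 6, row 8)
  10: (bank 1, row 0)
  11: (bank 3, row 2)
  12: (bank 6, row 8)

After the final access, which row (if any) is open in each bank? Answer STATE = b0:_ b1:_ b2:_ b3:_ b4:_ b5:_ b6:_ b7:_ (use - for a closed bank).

step 0: bank5 None->1 [EMPTY]
step 1: bank4 None->4 [EMPTY]
step 2: bank6 None->8 [EMPTY]
step 3: bank6 8->6 [CONFLICT]
step 4: bank5 1->1 [HIT]
step 5: bank1 None->2 [EMPTY]
step 6: bank1 2->2 [HIT]
step 7: bank6 6->8 [CONFLICT]
step 8: bank1 2->2 [HIT]
step 9: bank6 8->8 [HIT]
step 10: bank1 2->0 [CONFLICT]
step 11: bank3 None->2 [EMPTY]
step 12: bank6 8->8 [HIT]

STATE = b0:- b1:0 b2:- b3:2 b4:4 b5:1 b6:8 b7:-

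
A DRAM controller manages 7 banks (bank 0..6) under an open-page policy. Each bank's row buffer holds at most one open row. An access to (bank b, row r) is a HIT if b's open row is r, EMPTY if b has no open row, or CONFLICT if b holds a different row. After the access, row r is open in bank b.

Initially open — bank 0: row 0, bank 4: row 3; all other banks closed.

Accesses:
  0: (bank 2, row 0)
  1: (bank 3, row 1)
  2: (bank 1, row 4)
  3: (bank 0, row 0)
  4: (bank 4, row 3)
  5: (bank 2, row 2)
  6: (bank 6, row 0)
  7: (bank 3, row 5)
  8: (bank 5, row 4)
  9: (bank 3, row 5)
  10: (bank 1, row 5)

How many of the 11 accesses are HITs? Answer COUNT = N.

COUNT = 3

#0 (2,0) E
#1 (3,1) E
#2 (1,4) E
#3 (0,0) H  (was 0)
#4 (4,3) H  (was 3)
#5 (2,2) C  (was 0)
#6 (6,0) E
#7 (3,5) C  (was 1)
#8 (5,4) E
#9 (3,5) H  (was 5)
#10 (1,5) C  (was 4)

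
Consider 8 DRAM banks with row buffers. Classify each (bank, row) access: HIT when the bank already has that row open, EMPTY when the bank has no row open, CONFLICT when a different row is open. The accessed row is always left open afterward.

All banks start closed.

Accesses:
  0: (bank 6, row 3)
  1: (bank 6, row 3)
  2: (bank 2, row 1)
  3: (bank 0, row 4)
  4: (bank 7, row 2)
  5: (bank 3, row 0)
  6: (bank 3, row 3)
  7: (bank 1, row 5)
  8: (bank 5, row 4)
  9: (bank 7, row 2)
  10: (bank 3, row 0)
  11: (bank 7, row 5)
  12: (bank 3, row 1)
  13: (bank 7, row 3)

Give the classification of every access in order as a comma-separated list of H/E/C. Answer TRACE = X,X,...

0: bank 6 row 3 — prev None → EMPTY
1: bank 6 row 3 — prev 3 → HIT
2: bank 2 row 1 — prev None → EMPTY
3: bank 0 row 4 — prev None → EMPTY
4: bank 7 row 2 — prev None → EMPTY
5: bank 3 row 0 — prev None → EMPTY
6: bank 3 row 3 — prev 0 → CONFLICT
7: bank 1 row 5 — prev None → EMPTY
8: bank 5 row 4 — prev None → EMPTY
9: bank 7 row 2 — prev 2 → HIT
10: bank 3 row 0 — prev 3 → CONFLICT
11: bank 7 row 5 — prev 2 → CONFLICT
12: bank 3 row 1 — prev 0 → CONFLICT
13: bank 7 row 3 — prev 5 → CONFLICT

TRACE = E,H,E,E,E,E,C,E,E,H,C,C,C,C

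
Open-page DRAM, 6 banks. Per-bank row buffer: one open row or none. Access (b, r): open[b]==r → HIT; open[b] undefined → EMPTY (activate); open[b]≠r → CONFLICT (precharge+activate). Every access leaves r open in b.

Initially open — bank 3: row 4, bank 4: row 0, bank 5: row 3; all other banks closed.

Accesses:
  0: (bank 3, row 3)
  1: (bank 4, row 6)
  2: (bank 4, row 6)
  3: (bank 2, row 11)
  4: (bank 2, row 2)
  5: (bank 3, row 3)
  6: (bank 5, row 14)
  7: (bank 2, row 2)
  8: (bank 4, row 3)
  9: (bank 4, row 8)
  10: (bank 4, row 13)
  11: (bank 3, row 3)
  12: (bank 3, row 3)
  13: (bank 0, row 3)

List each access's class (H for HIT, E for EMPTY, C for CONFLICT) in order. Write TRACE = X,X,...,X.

TRACE = C,C,H,E,C,H,C,H,C,C,C,H,H,E

step 0: bank3 4->3 [CONFLICT]
step 1: bank4 0->6 [CONFLICT]
step 2: bank4 6->6 [HIT]
step 3: bank2 None->11 [EMPTY]
step 4: bank2 11->2 [CONFLICT]
step 5: bank3 3->3 [HIT]
step 6: bank5 3->14 [CONFLICT]
step 7: bank2 2->2 [HIT]
step 8: bank4 6->3 [CONFLICT]
step 9: bank4 3->8 [CONFLICT]
step 10: bank4 8->13 [CONFLICT]
step 11: bank3 3->3 [HIT]
step 12: bank3 3->3 [HIT]
step 13: bank0 None->3 [EMPTY]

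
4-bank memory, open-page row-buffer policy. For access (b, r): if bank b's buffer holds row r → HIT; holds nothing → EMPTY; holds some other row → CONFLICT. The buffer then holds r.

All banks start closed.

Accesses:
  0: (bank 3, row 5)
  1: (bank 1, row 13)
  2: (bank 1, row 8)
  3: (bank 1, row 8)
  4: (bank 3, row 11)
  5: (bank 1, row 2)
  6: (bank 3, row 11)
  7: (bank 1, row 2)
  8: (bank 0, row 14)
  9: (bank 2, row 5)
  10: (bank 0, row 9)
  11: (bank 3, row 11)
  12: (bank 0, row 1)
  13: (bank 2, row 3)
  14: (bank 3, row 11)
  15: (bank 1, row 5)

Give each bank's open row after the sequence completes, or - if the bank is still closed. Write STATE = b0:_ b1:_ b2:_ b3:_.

step 0: bank3 None->5 [EMPTY]
step 1: bank1 None->13 [EMPTY]
step 2: bank1 13->8 [CONFLICT]
step 3: bank1 8->8 [HIT]
step 4: bank3 5->11 [CONFLICT]
step 5: bank1 8->2 [CONFLICT]
step 6: bank3 11->11 [HIT]
step 7: bank1 2->2 [HIT]
step 8: bank0 None->14 [EMPTY]
step 9: bank2 None->5 [EMPTY]
step 10: bank0 14->9 [CONFLICT]
step 11: bank3 11->11 [HIT]
step 12: bank0 9->1 [CONFLICT]
step 13: bank2 5->3 [CONFLICT]
step 14: bank3 11->11 [HIT]
step 15: bank1 2->5 [CONFLICT]

STATE = b0:1 b1:5 b2:3 b3:11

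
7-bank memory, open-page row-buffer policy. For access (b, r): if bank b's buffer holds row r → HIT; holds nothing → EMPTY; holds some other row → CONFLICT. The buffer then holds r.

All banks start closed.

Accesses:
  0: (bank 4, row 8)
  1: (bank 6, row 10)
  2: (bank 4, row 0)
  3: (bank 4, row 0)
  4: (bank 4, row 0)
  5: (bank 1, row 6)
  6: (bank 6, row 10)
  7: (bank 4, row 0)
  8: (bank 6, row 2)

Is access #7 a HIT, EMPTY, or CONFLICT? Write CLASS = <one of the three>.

CLASS = HIT

#0 (4,8) E
#1 (6,10) E
#2 (4,0) C  (was 8)
#3 (4,0) H  (was 0)
#4 (4,0) H  (was 0)
#5 (1,6) E
#6 (6,10) H  (was 10)
#7 (4,0) H  (was 0)
#8 (6,2) C  (was 10)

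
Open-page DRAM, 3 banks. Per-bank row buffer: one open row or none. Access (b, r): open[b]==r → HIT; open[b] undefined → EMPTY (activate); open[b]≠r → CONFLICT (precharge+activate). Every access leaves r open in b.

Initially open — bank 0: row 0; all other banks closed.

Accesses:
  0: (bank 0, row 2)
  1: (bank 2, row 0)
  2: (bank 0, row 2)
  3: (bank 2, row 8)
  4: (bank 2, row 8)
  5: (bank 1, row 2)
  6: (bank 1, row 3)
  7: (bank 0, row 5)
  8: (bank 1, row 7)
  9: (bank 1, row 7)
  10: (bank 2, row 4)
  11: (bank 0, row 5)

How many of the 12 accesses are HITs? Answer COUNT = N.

COUNT = 4

step 0: bank0 0->2 [CONFLICT]
step 1: bank2 None->0 [EMPTY]
step 2: bank0 2->2 [HIT]
step 3: bank2 0->8 [CONFLICT]
step 4: bank2 8->8 [HIT]
step 5: bank1 None->2 [EMPTY]
step 6: bank1 2->3 [CONFLICT]
step 7: bank0 2->5 [CONFLICT]
step 8: bank1 3->7 [CONFLICT]
step 9: bank1 7->7 [HIT]
step 10: bank2 8->4 [CONFLICT]
step 11: bank0 5->5 [HIT]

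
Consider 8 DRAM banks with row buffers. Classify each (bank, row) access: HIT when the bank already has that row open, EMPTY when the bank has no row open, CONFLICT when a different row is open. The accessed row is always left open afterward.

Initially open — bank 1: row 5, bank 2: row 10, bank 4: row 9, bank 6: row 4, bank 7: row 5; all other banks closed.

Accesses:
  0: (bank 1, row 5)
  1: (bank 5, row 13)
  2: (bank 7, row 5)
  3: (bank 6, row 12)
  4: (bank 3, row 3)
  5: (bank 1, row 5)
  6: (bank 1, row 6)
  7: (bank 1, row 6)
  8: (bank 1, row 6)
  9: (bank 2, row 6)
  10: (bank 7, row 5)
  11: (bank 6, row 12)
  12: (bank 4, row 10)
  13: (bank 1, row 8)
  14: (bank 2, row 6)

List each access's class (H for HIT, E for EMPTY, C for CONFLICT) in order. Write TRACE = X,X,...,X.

0: bank 1 row 5 — prev 5 → HIT
1: bank 5 row 13 — prev None → EMPTY
2: bank 7 row 5 — prev 5 → HIT
3: bank 6 row 12 — prev 4 → CONFLICT
4: bank 3 row 3 — prev None → EMPTY
5: bank 1 row 5 — prev 5 → HIT
6: bank 1 row 6 — prev 5 → CONFLICT
7: bank 1 row 6 — prev 6 → HIT
8: bank 1 row 6 — prev 6 → HIT
9: bank 2 row 6 — prev 10 → CONFLICT
10: bank 7 row 5 — prev 5 → HIT
11: bank 6 row 12 — prev 12 → HIT
12: bank 4 row 10 — prev 9 → CONFLICT
13: bank 1 row 8 — prev 6 → CONFLICT
14: bank 2 row 6 — prev 6 → HIT

TRACE = H,E,H,C,E,H,C,H,H,C,H,H,C,C,H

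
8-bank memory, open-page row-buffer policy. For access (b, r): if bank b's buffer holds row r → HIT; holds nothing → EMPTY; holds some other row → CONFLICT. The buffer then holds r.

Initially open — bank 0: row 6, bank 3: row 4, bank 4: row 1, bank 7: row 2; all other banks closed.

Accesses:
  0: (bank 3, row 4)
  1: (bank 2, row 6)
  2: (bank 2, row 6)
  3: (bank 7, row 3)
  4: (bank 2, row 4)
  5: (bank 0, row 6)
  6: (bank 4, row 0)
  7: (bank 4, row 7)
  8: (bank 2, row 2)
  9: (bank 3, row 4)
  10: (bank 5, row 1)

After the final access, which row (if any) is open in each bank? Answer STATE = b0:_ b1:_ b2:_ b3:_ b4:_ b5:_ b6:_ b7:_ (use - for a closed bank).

STATE = b0:6 b1:- b2:2 b3:4 b4:7 b5:1 b6:- b7:3

step 0: bank3 4->4 [HIT]
step 1: bank2 None->6 [EMPTY]
step 2: bank2 6->6 [HIT]
step 3: bank7 2->3 [CONFLICT]
step 4: bank2 6->4 [CONFLICT]
step 5: bank0 6->6 [HIT]
step 6: bank4 1->0 [CONFLICT]
step 7: bank4 0->7 [CONFLICT]
step 8: bank2 4->2 [CONFLICT]
step 9: bank3 4->4 [HIT]
step 10: bank5 None->1 [EMPTY]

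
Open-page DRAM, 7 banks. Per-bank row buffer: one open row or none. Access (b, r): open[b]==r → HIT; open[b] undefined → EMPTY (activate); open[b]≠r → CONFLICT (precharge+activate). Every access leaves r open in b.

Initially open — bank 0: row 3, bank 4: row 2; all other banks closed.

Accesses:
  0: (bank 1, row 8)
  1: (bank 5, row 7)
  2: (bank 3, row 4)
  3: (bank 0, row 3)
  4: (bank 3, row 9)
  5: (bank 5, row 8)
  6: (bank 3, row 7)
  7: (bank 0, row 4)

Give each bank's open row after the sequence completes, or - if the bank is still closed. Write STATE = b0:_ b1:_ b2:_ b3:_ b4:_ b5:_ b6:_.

STATE = b0:4 b1:8 b2:- b3:7 b4:2 b5:8 b6:-

step 0: bank1 None->8 [EMPTY]
step 1: bank5 None->7 [EMPTY]
step 2: bank3 None->4 [EMPTY]
step 3: bank0 3->3 [HIT]
step 4: bank3 4->9 [CONFLICT]
step 5: bank5 7->8 [CONFLICT]
step 6: bank3 9->7 [CONFLICT]
step 7: bank0 3->4 [CONFLICT]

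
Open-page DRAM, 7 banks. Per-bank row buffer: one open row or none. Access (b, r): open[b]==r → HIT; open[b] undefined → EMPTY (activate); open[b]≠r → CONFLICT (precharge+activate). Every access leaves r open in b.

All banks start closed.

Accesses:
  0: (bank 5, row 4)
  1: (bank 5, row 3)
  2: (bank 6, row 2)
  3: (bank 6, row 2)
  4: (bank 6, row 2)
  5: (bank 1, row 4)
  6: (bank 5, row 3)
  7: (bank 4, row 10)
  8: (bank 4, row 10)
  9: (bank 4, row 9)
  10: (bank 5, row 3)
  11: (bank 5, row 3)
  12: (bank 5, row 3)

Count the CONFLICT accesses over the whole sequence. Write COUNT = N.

0: bank 5 row 4 — prev None → EMPTY
1: bank 5 row 3 — prev 4 → CONFLICT
2: bank 6 row 2 — prev None → EMPTY
3: bank 6 row 2 — prev 2 → HIT
4: bank 6 row 2 — prev 2 → HIT
5: bank 1 row 4 — prev None → EMPTY
6: bank 5 row 3 — prev 3 → HIT
7: bank 4 row 10 — prev None → EMPTY
8: bank 4 row 10 — prev 10 → HIT
9: bank 4 row 9 — prev 10 → CONFLICT
10: bank 5 row 3 — prev 3 → HIT
11: bank 5 row 3 — prev 3 → HIT
12: bank 5 row 3 — prev 3 → HIT

COUNT = 2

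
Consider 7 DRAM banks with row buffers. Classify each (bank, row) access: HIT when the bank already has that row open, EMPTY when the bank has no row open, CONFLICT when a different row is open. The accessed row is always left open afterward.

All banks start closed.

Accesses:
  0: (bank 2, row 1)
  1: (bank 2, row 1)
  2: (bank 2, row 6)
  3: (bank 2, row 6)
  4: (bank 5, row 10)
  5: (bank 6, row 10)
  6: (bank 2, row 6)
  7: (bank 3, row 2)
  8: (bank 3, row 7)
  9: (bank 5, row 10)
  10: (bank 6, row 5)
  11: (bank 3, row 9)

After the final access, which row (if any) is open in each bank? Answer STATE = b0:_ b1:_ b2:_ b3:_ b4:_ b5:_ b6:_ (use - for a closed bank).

STATE = b0:- b1:- b2:6 b3:9 b4:- b5:10 b6:5

#0 (2,1) E
#1 (2,1) H  (was 1)
#2 (2,6) C  (was 1)
#3 (2,6) H  (was 6)
#4 (5,10) E
#5 (6,10) E
#6 (2,6) H  (was 6)
#7 (3,2) E
#8 (3,7) C  (was 2)
#9 (5,10) H  (was 10)
#10 (6,5) C  (was 10)
#11 (3,9) C  (was 7)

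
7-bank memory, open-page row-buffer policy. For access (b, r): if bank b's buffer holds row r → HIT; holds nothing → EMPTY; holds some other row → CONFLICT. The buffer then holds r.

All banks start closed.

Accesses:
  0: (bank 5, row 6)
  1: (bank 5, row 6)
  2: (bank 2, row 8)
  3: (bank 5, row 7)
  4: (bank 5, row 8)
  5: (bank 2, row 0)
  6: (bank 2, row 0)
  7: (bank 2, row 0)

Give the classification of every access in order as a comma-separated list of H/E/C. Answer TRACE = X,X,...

TRACE = E,H,E,C,C,C,H,H

  [0] b5 r6: no row ⇒ E
  [1] b5 r6: had r6 ⇒ H
  [2] b2 r8: no row ⇒ E
  [3] b5 r7: had r6 ⇒ C
  [4] b5 r8: had r7 ⇒ C
  [5] b2 r0: had r8 ⇒ C
  [6] b2 r0: had r0 ⇒ H
  [7] b2 r0: had r0 ⇒ H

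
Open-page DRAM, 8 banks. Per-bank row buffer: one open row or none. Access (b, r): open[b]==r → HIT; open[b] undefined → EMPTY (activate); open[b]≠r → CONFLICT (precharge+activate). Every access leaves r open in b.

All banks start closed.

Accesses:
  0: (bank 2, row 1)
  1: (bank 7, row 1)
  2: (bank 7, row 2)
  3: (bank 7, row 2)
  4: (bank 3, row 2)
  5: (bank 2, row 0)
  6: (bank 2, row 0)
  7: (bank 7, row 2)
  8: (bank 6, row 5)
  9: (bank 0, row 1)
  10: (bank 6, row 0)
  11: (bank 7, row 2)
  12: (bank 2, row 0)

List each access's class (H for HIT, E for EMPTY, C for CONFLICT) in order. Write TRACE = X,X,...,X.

TRACE = E,E,C,H,E,C,H,H,E,E,C,H,H

  [0] b2 r1: no row ⇒ E
  [1] b7 r1: no row ⇒ E
  [2] b7 r2: had r1 ⇒ C
  [3] b7 r2: had r2 ⇒ H
  [4] b3 r2: no row ⇒ E
  [5] b2 r0: had r1 ⇒ C
  [6] b2 r0: had r0 ⇒ H
  [7] b7 r2: had r2 ⇒ H
  [8] b6 r5: no row ⇒ E
  [9] b0 r1: no row ⇒ E
  [10] b6 r0: had r5 ⇒ C
  [11] b7 r2: had r2 ⇒ H
  [12] b2 r0: had r0 ⇒ H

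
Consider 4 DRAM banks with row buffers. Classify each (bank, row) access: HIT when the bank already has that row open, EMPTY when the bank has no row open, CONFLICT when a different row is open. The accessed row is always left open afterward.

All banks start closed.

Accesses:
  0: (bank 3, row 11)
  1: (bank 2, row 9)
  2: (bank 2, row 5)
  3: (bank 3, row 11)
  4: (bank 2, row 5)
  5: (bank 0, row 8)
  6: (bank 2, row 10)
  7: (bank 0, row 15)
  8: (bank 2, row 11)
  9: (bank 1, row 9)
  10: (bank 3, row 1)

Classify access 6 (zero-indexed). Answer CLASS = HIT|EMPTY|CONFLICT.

CLASS = CONFLICT

step 0: bank3 None->11 [EMPTY]
step 1: bank2 None->9 [EMPTY]
step 2: bank2 9->5 [CONFLICT]
step 3: bank3 11->11 [HIT]
step 4: bank2 5->5 [HIT]
step 5: bank0 None->8 [EMPTY]
step 6: bank2 5->10 [CONFLICT]
step 7: bank0 8->15 [CONFLICT]
step 8: bank2 10->11 [CONFLICT]
step 9: bank1 None->9 [EMPTY]
step 10: bank3 11->1 [CONFLICT]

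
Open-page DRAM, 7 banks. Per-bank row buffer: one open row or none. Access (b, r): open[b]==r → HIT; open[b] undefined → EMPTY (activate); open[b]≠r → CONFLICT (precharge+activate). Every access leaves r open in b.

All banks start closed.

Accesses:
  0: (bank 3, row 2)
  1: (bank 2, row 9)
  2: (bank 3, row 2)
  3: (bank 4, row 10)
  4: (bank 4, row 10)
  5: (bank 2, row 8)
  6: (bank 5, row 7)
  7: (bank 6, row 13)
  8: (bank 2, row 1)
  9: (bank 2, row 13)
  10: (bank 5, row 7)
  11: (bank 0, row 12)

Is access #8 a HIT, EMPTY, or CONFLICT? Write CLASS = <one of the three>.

0: bank 3 row 2 — prev None → EMPTY
1: bank 2 row 9 — prev None → EMPTY
2: bank 3 row 2 — prev 2 → HIT
3: bank 4 row 10 — prev None → EMPTY
4: bank 4 row 10 — prev 10 → HIT
5: bank 2 row 8 — prev 9 → CONFLICT
6: bank 5 row 7 — prev None → EMPTY
7: bank 6 row 13 — prev None → EMPTY
8: bank 2 row 1 — prev 8 → CONFLICT
9: bank 2 row 13 — prev 1 → CONFLICT
10: bank 5 row 7 — prev 7 → HIT
11: bank 0 row 12 — prev None → EMPTY

CLASS = CONFLICT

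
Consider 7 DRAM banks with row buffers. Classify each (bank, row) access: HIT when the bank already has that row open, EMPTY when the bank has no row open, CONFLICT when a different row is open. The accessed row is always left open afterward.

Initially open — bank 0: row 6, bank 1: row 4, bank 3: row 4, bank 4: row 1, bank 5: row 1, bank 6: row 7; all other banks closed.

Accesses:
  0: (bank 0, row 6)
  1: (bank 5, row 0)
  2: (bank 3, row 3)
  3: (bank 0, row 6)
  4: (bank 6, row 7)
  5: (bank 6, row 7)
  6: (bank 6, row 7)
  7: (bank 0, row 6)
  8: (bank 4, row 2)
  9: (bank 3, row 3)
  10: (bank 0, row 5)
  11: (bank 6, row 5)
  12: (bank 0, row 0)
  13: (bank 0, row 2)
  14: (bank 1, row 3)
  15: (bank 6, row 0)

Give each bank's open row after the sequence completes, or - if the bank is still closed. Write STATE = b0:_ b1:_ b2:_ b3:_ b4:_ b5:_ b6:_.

STATE = b0:2 b1:3 b2:- b3:3 b4:2 b5:0 b6:0

0: bank 0 row 6 — prev 6 → HIT
1: bank 5 row 0 — prev 1 → CONFLICT
2: bank 3 row 3 — prev 4 → CONFLICT
3: bank 0 row 6 — prev 6 → HIT
4: bank 6 row 7 — prev 7 → HIT
5: bank 6 row 7 — prev 7 → HIT
6: bank 6 row 7 — prev 7 → HIT
7: bank 0 row 6 — prev 6 → HIT
8: bank 4 row 2 — prev 1 → CONFLICT
9: bank 3 row 3 — prev 3 → HIT
10: bank 0 row 5 — prev 6 → CONFLICT
11: bank 6 row 5 — prev 7 → CONFLICT
12: bank 0 row 0 — prev 5 → CONFLICT
13: bank 0 row 2 — prev 0 → CONFLICT
14: bank 1 row 3 — prev 4 → CONFLICT
15: bank 6 row 0 — prev 5 → CONFLICT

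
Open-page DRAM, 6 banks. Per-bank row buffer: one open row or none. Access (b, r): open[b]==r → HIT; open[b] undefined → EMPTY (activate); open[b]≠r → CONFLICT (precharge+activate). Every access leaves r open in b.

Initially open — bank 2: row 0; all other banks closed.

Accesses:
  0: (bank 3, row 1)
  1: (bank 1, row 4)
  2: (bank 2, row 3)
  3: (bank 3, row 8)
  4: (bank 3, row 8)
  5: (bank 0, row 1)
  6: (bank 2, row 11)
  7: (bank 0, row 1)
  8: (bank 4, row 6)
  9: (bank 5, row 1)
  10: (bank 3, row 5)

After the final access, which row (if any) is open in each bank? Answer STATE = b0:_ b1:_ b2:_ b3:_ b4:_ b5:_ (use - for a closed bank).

STATE = b0:1 b1:4 b2:11 b3:5 b4:6 b5:1

#0 (3,1) E
#1 (1,4) E
#2 (2,3) C  (was 0)
#3 (3,8) C  (was 1)
#4 (3,8) H  (was 8)
#5 (0,1) E
#6 (2,11) C  (was 3)
#7 (0,1) H  (was 1)
#8 (4,6) E
#9 (5,1) E
#10 (3,5) C  (was 8)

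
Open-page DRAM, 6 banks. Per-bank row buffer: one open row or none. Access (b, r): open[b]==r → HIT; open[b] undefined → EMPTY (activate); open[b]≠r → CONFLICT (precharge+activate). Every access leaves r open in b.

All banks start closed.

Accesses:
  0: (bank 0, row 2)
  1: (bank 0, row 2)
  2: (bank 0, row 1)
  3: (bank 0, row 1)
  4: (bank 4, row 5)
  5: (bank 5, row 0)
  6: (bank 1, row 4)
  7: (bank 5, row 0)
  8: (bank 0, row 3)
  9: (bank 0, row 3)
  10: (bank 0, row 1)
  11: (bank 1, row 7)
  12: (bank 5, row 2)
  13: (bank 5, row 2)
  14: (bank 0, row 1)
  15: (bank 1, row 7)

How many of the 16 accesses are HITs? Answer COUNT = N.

COUNT = 7

0: bank 0 row 2 — prev None → EMPTY
1: bank 0 row 2 — prev 2 → HIT
2: bank 0 row 1 — prev 2 → CONFLICT
3: bank 0 row 1 — prev 1 → HIT
4: bank 4 row 5 — prev None → EMPTY
5: bank 5 row 0 — prev None → EMPTY
6: bank 1 row 4 — prev None → EMPTY
7: bank 5 row 0 — prev 0 → HIT
8: bank 0 row 3 — prev 1 → CONFLICT
9: bank 0 row 3 — prev 3 → HIT
10: bank 0 row 1 — prev 3 → CONFLICT
11: bank 1 row 7 — prev 4 → CONFLICT
12: bank 5 row 2 — prev 0 → CONFLICT
13: bank 5 row 2 — prev 2 → HIT
14: bank 0 row 1 — prev 1 → HIT
15: bank 1 row 7 — prev 7 → HIT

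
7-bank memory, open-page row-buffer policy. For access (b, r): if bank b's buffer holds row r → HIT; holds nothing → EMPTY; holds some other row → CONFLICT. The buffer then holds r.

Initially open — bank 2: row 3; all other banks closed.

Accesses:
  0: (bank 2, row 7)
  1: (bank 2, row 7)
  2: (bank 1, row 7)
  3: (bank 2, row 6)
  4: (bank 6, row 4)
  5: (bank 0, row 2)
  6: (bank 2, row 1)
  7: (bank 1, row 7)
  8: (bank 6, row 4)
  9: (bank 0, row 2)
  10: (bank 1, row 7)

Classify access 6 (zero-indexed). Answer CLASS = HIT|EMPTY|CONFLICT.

  [0] b2 r7: had r3 ⇒ C
  [1] b2 r7: had r7 ⇒ H
  [2] b1 r7: no row ⇒ E
  [3] b2 r6: had r7 ⇒ C
  [4] b6 r4: no row ⇒ E
  [5] b0 r2: no row ⇒ E
  [6] b2 r1: had r6 ⇒ C
  [7] b1 r7: had r7 ⇒ H
  [8] b6 r4: had r4 ⇒ H
  [9] b0 r2: had r2 ⇒ H
  [10] b1 r7: had r7 ⇒ H

CLASS = CONFLICT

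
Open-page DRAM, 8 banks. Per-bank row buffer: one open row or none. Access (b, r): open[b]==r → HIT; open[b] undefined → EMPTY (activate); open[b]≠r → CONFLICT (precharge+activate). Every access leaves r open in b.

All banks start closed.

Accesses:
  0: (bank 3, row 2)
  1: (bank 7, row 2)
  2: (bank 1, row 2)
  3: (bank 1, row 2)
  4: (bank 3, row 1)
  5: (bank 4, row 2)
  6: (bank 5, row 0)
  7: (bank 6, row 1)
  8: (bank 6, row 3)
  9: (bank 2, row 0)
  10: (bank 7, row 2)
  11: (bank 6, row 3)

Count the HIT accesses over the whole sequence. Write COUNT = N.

COUNT = 3

#0 (3,2) E
#1 (7,2) E
#2 (1,2) E
#3 (1,2) H  (was 2)
#4 (3,1) C  (was 2)
#5 (4,2) E
#6 (5,0) E
#7 (6,1) E
#8 (6,3) C  (was 1)
#9 (2,0) E
#10 (7,2) H  (was 2)
#11 (6,3) H  (was 3)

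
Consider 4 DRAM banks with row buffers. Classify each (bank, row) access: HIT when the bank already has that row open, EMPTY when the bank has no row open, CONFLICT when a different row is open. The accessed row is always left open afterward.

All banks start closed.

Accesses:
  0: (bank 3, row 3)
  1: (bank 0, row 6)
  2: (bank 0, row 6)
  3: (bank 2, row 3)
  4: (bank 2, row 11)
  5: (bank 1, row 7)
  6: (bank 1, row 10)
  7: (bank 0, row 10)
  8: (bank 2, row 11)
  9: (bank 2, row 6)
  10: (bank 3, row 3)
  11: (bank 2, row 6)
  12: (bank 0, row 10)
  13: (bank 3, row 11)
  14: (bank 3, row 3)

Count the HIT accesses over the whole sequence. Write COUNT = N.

COUNT = 5

0: bank 3 row 3 — prev None → EMPTY
1: bank 0 row 6 — prev None → EMPTY
2: bank 0 row 6 — prev 6 → HIT
3: bank 2 row 3 — prev None → EMPTY
4: bank 2 row 11 — prev 3 → CONFLICT
5: bank 1 row 7 — prev None → EMPTY
6: bank 1 row 10 — prev 7 → CONFLICT
7: bank 0 row 10 — prev 6 → CONFLICT
8: bank 2 row 11 — prev 11 → HIT
9: bank 2 row 6 — prev 11 → CONFLICT
10: bank 3 row 3 — prev 3 → HIT
11: bank 2 row 6 — prev 6 → HIT
12: bank 0 row 10 — prev 10 → HIT
13: bank 3 row 11 — prev 3 → CONFLICT
14: bank 3 row 3 — prev 11 → CONFLICT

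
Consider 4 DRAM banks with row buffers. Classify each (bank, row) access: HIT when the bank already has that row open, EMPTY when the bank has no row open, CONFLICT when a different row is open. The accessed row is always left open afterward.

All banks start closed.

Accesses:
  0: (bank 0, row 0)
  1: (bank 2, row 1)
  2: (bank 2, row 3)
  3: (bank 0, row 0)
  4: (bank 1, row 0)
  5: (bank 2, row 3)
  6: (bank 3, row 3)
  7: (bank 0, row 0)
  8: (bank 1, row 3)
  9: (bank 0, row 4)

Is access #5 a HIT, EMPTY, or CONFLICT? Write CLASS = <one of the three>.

#0 (0,0) E
#1 (2,1) E
#2 (2,3) C  (was 1)
#3 (0,0) H  (was 0)
#4 (1,0) E
#5 (2,3) H  (was 3)
#6 (3,3) E
#7 (0,0) H  (was 0)
#8 (1,3) C  (was 0)
#9 (0,4) C  (was 0)

CLASS = HIT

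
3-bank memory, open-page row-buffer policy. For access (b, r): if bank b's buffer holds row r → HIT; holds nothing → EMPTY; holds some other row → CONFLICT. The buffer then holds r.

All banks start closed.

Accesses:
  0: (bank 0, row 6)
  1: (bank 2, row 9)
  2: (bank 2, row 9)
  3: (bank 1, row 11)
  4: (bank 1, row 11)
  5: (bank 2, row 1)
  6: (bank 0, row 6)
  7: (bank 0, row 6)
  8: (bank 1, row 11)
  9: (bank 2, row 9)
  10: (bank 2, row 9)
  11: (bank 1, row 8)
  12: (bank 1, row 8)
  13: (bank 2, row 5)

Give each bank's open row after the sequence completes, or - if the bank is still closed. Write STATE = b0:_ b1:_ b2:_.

STATE = b0:6 b1:8 b2:5

0: bank 0 row 6 — prev None → EMPTY
1: bank 2 row 9 — prev None → EMPTY
2: bank 2 row 9 — prev 9 → HIT
3: bank 1 row 11 — prev None → EMPTY
4: bank 1 row 11 — prev 11 → HIT
5: bank 2 row 1 — prev 9 → CONFLICT
6: bank 0 row 6 — prev 6 → HIT
7: bank 0 row 6 — prev 6 → HIT
8: bank 1 row 11 — prev 11 → HIT
9: bank 2 row 9 — prev 1 → CONFLICT
10: bank 2 row 9 — prev 9 → HIT
11: bank 1 row 8 — prev 11 → CONFLICT
12: bank 1 row 8 — prev 8 → HIT
13: bank 2 row 5 — prev 9 → CONFLICT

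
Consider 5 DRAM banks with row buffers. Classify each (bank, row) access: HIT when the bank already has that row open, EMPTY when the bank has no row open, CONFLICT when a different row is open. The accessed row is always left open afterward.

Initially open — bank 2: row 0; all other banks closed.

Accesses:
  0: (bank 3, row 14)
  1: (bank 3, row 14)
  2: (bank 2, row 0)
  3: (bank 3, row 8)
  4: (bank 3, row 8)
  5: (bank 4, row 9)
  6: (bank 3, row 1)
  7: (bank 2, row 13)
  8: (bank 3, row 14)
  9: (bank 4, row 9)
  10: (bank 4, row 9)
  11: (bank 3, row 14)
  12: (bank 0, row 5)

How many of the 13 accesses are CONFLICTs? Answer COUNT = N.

  [0] b3 r14: no row ⇒ E
  [1] b3 r14: had r14 ⇒ H
  [2] b2 r0: had r0 ⇒ H
  [3] b3 r8: had r14 ⇒ C
  [4] b3 r8: had r8 ⇒ H
  [5] b4 r9: no row ⇒ E
  [6] b3 r1: had r8 ⇒ C
  [7] b2 r13: had r0 ⇒ C
  [8] b3 r14: had r1 ⇒ C
  [9] b4 r9: had r9 ⇒ H
  [10] b4 r9: had r9 ⇒ H
  [11] b3 r14: had r14 ⇒ H
  [12] b0 r5: no row ⇒ E

COUNT = 4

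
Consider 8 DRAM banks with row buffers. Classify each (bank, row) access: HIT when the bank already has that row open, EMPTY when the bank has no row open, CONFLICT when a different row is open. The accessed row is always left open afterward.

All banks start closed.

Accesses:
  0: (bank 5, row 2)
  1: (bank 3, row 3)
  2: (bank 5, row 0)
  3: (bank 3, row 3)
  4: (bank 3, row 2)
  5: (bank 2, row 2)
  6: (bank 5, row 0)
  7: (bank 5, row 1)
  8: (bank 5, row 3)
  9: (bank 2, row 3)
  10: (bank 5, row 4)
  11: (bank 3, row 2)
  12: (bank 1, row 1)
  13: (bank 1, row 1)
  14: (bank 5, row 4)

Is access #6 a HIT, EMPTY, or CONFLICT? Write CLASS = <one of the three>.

  [0] b5 r2: no row ⇒ E
  [1] b3 r3: no row ⇒ E
  [2] b5 r0: had r2 ⇒ C
  [3] b3 r3: had r3 ⇒ H
  [4] b3 r2: had r3 ⇒ C
  [5] b2 r2: no row ⇒ E
  [6] b5 r0: had r0 ⇒ H
  [7] b5 r1: had r0 ⇒ C
  [8] b5 r3: had r1 ⇒ C
  [9] b2 r3: had r2 ⇒ C
  [10] b5 r4: had r3 ⇒ C
  [11] b3 r2: had r2 ⇒ H
  [12] b1 r1: no row ⇒ E
  [13] b1 r1: had r1 ⇒ H
  [14] b5 r4: had r4 ⇒ H

CLASS = HIT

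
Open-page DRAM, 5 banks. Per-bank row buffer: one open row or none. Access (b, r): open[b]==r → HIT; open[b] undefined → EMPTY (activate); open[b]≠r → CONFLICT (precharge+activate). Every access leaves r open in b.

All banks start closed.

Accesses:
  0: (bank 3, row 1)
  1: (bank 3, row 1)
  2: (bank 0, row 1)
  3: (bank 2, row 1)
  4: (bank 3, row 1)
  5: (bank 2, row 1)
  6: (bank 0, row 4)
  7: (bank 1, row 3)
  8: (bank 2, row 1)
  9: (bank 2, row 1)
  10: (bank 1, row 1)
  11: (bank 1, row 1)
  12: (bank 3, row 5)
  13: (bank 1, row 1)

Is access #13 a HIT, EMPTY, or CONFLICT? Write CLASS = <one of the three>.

step 0: bank3 None->1 [EMPTY]
step 1: bank3 1->1 [HIT]
step 2: bank0 None->1 [EMPTY]
step 3: bank2 None->1 [EMPTY]
step 4: bank3 1->1 [HIT]
step 5: bank2 1->1 [HIT]
step 6: bank0 1->4 [CONFLICT]
step 7: bank1 None->3 [EMPTY]
step 8: bank2 1->1 [HIT]
step 9: bank2 1->1 [HIT]
step 10: bank1 3->1 [CONFLICT]
step 11: bank1 1->1 [HIT]
step 12: bank3 1->5 [CONFLICT]
step 13: bank1 1->1 [HIT]

CLASS = HIT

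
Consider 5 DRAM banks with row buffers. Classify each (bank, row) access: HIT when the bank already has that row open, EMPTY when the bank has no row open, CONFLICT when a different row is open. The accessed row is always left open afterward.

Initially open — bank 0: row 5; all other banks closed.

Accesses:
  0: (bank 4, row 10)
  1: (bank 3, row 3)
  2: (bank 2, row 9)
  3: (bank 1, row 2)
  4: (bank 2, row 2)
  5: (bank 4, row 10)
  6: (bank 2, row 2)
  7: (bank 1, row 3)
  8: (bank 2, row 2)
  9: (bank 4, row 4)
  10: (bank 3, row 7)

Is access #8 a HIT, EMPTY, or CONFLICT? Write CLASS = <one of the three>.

CLASS = HIT

#0 (4,10) E
#1 (3,3) E
#2 (2,9) E
#3 (1,2) E
#4 (2,2) C  (was 9)
#5 (4,10) H  (was 10)
#6 (2,2) H  (was 2)
#7 (1,3) C  (was 2)
#8 (2,2) H  (was 2)
#9 (4,4) C  (was 10)
#10 (3,7) C  (was 3)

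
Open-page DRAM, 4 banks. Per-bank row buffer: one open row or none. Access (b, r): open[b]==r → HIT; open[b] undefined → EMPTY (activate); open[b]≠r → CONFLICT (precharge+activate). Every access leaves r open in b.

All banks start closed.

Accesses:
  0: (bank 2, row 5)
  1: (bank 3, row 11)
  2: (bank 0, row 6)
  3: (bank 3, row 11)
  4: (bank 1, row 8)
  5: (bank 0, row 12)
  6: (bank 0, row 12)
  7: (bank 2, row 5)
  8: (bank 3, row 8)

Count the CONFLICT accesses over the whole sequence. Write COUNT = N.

step 0: bank2 None->5 [EMPTY]
step 1: bank3 None->11 [EMPTY]
step 2: bank0 None->6 [EMPTY]
step 3: bank3 11->11 [HIT]
step 4: bank1 None->8 [EMPTY]
step 5: bank0 6->12 [CONFLICT]
step 6: bank0 12->12 [HIT]
step 7: bank2 5->5 [HIT]
step 8: bank3 11->8 [CONFLICT]

COUNT = 2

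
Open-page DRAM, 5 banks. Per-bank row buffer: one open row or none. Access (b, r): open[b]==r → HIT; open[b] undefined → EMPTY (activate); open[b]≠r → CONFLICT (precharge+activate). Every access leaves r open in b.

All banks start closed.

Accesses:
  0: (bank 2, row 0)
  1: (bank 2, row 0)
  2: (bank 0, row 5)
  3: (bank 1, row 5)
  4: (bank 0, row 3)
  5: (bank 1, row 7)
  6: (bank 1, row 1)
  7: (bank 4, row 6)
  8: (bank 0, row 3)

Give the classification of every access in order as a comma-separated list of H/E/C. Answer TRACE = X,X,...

0: bank 2 row 0 — prev None → EMPTY
1: bank 2 row 0 — prev 0 → HIT
2: bank 0 row 5 — prev None → EMPTY
3: bank 1 row 5 — prev None → EMPTY
4: bank 0 row 3 — prev 5 → CONFLICT
5: bank 1 row 7 — prev 5 → CONFLICT
6: bank 1 row 1 — prev 7 → CONFLICT
7: bank 4 row 6 — prev None → EMPTY
8: bank 0 row 3 — prev 3 → HIT

TRACE = E,H,E,E,C,C,C,E,H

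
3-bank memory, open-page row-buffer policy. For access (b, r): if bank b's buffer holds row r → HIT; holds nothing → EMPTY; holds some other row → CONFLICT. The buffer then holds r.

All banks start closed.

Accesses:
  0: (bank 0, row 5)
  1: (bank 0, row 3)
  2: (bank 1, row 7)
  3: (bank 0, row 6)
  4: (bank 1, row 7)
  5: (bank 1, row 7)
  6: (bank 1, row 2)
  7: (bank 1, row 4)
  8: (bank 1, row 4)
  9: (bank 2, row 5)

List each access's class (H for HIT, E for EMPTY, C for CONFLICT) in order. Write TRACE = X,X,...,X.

TRACE = E,C,E,C,H,H,C,C,H,E

0: bank 0 row 5 — prev None → EMPTY
1: bank 0 row 3 — prev 5 → CONFLICT
2: bank 1 row 7 — prev None → EMPTY
3: bank 0 row 6 — prev 3 → CONFLICT
4: bank 1 row 7 — prev 7 → HIT
5: bank 1 row 7 — prev 7 → HIT
6: bank 1 row 2 — prev 7 → CONFLICT
7: bank 1 row 4 — prev 2 → CONFLICT
8: bank 1 row 4 — prev 4 → HIT
9: bank 2 row 5 — prev None → EMPTY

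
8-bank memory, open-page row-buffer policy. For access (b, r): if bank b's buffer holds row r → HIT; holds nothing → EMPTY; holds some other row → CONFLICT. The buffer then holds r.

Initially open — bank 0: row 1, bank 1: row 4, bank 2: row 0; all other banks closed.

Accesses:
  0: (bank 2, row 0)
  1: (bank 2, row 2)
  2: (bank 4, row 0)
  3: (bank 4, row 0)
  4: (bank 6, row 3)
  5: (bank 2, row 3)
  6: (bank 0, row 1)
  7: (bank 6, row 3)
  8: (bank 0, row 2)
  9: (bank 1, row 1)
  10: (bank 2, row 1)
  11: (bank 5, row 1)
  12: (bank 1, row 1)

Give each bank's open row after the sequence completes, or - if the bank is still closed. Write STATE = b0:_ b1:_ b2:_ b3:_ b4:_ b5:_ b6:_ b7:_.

0: bank 2 row 0 — prev 0 → HIT
1: bank 2 row 2 — prev 0 → CONFLICT
2: bank 4 row 0 — prev None → EMPTY
3: bank 4 row 0 — prev 0 → HIT
4: bank 6 row 3 — prev None → EMPTY
5: bank 2 row 3 — prev 2 → CONFLICT
6: bank 0 row 1 — prev 1 → HIT
7: bank 6 row 3 — prev 3 → HIT
8: bank 0 row 2 — prev 1 → CONFLICT
9: bank 1 row 1 — prev 4 → CONFLICT
10: bank 2 row 1 — prev 3 → CONFLICT
11: bank 5 row 1 — prev None → EMPTY
12: bank 1 row 1 — prev 1 → HIT

STATE = b0:2 b1:1 b2:1 b3:- b4:0 b5:1 b6:3 b7:-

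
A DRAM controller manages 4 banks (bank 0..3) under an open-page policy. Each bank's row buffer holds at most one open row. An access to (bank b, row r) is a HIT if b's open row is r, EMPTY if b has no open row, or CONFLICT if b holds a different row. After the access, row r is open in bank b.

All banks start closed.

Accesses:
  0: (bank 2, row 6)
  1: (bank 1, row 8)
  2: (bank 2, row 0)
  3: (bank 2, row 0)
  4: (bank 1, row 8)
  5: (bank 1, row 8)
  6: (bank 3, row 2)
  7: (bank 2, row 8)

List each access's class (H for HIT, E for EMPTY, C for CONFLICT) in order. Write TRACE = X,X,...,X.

TRACE = E,E,C,H,H,H,E,C

  [0] b2 r6: no row ⇒ E
  [1] b1 r8: no row ⇒ E
  [2] b2 r0: had r6 ⇒ C
  [3] b2 r0: had r0 ⇒ H
  [4] b1 r8: had r8 ⇒ H
  [5] b1 r8: had r8 ⇒ H
  [6] b3 r2: no row ⇒ E
  [7] b2 r8: had r0 ⇒ C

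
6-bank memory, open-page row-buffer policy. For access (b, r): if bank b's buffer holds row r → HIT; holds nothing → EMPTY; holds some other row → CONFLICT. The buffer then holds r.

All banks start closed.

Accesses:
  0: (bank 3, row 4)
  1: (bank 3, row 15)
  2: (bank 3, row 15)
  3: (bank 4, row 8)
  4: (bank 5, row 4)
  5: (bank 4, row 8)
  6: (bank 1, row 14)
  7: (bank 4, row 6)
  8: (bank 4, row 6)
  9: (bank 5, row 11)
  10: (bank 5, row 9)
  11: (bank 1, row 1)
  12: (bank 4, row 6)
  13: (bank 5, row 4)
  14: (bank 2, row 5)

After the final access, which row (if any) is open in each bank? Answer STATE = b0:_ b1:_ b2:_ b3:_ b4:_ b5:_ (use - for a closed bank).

STATE = b0:- b1:1 b2:5 b3:15 b4:6 b5:4

0: bank 3 row 4 — prev None → EMPTY
1: bank 3 row 15 — prev 4 → CONFLICT
2: bank 3 row 15 — prev 15 → HIT
3: bank 4 row 8 — prev None → EMPTY
4: bank 5 row 4 — prev None → EMPTY
5: bank 4 row 8 — prev 8 → HIT
6: bank 1 row 14 — prev None → EMPTY
7: bank 4 row 6 — prev 8 → CONFLICT
8: bank 4 row 6 — prev 6 → HIT
9: bank 5 row 11 — prev 4 → CONFLICT
10: bank 5 row 9 — prev 11 → CONFLICT
11: bank 1 row 1 — prev 14 → CONFLICT
12: bank 4 row 6 — prev 6 → HIT
13: bank 5 row 4 — prev 9 → CONFLICT
14: bank 2 row 5 — prev None → EMPTY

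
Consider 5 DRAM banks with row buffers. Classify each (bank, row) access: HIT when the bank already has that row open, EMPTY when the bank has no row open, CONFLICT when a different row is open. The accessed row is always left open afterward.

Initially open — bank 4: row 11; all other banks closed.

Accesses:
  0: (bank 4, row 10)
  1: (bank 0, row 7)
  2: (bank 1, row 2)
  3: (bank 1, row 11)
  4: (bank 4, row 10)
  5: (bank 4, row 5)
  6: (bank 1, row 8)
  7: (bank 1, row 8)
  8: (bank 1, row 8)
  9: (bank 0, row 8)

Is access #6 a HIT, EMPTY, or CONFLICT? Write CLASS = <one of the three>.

CLASS = CONFLICT

step 0: bank4 11->10 [CONFLICT]
step 1: bank0 None->7 [EMPTY]
step 2: bank1 None->2 [EMPTY]
step 3: bank1 2->11 [CONFLICT]
step 4: bank4 10->10 [HIT]
step 5: bank4 10->5 [CONFLICT]
step 6: bank1 11->8 [CONFLICT]
step 7: bank1 8->8 [HIT]
step 8: bank1 8->8 [HIT]
step 9: bank0 7->8 [CONFLICT]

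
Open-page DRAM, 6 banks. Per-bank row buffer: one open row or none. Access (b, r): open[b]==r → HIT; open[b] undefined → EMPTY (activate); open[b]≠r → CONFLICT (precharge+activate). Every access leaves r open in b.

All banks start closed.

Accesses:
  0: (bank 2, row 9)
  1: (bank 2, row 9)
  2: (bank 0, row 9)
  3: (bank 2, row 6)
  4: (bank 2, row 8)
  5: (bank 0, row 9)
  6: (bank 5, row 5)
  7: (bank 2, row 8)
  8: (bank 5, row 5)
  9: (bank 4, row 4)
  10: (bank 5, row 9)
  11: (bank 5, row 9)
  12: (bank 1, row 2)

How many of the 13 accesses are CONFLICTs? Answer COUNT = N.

step 0: bank2 None->9 [EMPTY]
step 1: bank2 9->9 [HIT]
step 2: bank0 None->9 [EMPTY]
step 3: bank2 9->6 [CONFLICT]
step 4: bank2 6->8 [CONFLICT]
step 5: bank0 9->9 [HIT]
step 6: bank5 None->5 [EMPTY]
step 7: bank2 8->8 [HIT]
step 8: bank5 5->5 [HIT]
step 9: bank4 None->4 [EMPTY]
step 10: bank5 5->9 [CONFLICT]
step 11: bank5 9->9 [HIT]
step 12: bank1 None->2 [EMPTY]

COUNT = 3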